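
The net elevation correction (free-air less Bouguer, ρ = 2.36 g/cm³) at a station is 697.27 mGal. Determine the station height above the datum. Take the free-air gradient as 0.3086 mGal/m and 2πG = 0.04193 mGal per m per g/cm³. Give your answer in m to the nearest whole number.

3326

Combined gradient = 0.3086 − 0.04193 × 2.36 = 0.2096452 mGal/m
h = 697.27 / 0.2096452 = 3325.95 m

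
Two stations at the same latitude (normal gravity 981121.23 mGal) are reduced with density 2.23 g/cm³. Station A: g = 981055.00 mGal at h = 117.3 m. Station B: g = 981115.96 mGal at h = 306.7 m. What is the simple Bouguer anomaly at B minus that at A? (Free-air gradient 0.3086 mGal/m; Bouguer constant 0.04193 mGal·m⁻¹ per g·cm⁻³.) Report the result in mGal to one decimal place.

101.7

Δg_SB(A) = 981055.00 − 981121.23 + 0.3086×117.3 − 0.04193×2.23×117.3 = -41.00 mGal
Δg_SB(B) = 981115.96 − 981121.23 + 0.3086×306.7 − 0.04193×2.23×306.7 = 60.70 mGal
Difference = 60.70 − (-41.00) = 101.70 mGal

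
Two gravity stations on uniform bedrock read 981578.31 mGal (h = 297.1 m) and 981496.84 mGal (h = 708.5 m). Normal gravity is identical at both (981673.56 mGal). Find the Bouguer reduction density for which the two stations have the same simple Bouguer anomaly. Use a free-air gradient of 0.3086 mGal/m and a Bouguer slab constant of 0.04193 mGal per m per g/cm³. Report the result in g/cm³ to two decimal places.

2.64

Δg_obs = 981496.84 − 981578.31 = -81.47 mGal over Δh = 708.5 − 297.1 = 411.4 m
Equal Bouguer anomalies ⇒ Δg_obs + (0.3086 − 0.04193ρ)·Δh = 0
0.3086 − 0.04193ρ = −Δg_obs/Δh = 0.19803
ρ = (0.3086 − 0.19803) / 0.04193 = 2.64 g/cm³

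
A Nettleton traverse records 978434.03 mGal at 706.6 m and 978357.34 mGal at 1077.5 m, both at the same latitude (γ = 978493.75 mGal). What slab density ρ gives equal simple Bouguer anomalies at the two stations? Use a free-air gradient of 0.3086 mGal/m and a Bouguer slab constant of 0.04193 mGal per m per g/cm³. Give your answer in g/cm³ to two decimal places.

2.43

Δg_obs = 978357.34 − 978434.03 = -76.69 mGal over Δh = 1077.5 − 706.6 = 370.9 m
Equal Bouguer anomalies ⇒ Δg_obs + (0.3086 − 0.04193ρ)·Δh = 0
0.3086 − 0.04193ρ = −Δg_obs/Δh = 0.20677
ρ = (0.3086 − 0.20677) / 0.04193 = 2.43 g/cm³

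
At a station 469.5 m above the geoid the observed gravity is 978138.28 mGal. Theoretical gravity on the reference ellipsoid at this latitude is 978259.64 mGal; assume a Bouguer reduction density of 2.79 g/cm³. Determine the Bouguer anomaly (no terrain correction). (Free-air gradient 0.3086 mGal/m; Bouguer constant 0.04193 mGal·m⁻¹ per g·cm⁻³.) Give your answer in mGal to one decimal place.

Free-air correction = 0.3086 × 469.5 = 144.89 mGal
Free-air anomaly = 978138.28 − 978259.64 + (144.89) = 23.53 mGal
Bouguer slab correction = 0.04193 × 2.79 × 469.5 = 54.92 mGal
Simple Bouguer anomaly = 23.53 − (54.92) = -31.39 mGal

-31.4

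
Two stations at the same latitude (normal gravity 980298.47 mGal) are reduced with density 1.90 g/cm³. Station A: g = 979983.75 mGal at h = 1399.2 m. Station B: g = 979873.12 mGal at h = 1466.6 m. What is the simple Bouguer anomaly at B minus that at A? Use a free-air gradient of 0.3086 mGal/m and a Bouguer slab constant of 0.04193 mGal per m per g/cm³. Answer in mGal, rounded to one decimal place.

-95.2

Δg_SB(A) = 979983.75 − 980298.47 + 0.3086×1399.2 − 0.04193×1.90×1399.2 = 5.60 mGal
Δg_SB(B) = 979873.12 − 980298.47 + 0.3086×1466.6 − 0.04193×1.90×1466.6 = -89.60 mGal
Difference = -89.60 − (5.60) = -95.20 mGal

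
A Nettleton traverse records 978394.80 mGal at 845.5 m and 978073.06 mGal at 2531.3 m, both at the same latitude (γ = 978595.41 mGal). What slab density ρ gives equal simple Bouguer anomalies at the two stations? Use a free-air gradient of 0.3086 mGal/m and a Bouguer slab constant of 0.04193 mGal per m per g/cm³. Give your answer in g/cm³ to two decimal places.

2.81

Δg_obs = 978073.06 − 978394.80 = -321.74 mGal over Δh = 2531.3 − 845.5 = 1685.8 m
Equal Bouguer anomalies ⇒ Δg_obs + (0.3086 − 0.04193ρ)·Δh = 0
0.3086 − 0.04193ρ = −Δg_obs/Δh = 0.19085
ρ = (0.3086 − 0.19085) / 0.04193 = 2.81 g/cm³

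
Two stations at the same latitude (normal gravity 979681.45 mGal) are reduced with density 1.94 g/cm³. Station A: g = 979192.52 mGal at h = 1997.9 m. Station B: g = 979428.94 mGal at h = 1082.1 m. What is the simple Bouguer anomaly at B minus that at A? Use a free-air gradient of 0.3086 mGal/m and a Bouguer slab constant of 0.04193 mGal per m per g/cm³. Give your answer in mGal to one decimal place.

28.3

Δg_SB(A) = 979192.52 − 979681.45 + 0.3086×1997.9 − 0.04193×1.94×1997.9 = -34.90 mGal
Δg_SB(B) = 979428.94 − 979681.45 + 0.3086×1082.1 − 0.04193×1.94×1082.1 = -6.60 mGal
Difference = -6.60 − (-34.90) = 28.30 mGal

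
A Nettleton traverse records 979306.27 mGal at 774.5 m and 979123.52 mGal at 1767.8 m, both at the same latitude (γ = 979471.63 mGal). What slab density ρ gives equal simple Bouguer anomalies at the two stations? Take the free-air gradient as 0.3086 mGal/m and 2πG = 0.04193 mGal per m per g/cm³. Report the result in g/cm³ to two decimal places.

2.97

Δg_obs = 979123.52 − 979306.27 = -182.75 mGal over Δh = 1767.8 − 774.5 = 993.3 m
Equal Bouguer anomalies ⇒ Δg_obs + (0.3086 − 0.04193ρ)·Δh = 0
0.3086 − 0.04193ρ = −Δg_obs/Δh = 0.18398
ρ = (0.3086 − 0.18398) / 0.04193 = 2.97 g/cm³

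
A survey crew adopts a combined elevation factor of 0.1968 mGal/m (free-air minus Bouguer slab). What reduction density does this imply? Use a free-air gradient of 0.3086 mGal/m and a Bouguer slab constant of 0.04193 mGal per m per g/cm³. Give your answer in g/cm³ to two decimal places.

0.1968 = 0.3086 − 0.04193 × ρ
ρ = (0.3086 − 0.1968) / 0.04193 = 2.67 g/cm³

2.67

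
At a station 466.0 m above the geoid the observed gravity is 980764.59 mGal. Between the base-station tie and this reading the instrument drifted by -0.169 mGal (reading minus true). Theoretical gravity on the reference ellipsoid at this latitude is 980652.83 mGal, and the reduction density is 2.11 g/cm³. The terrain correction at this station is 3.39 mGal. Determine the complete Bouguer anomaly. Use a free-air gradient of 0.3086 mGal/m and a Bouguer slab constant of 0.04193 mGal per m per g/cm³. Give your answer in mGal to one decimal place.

217.9

Drift-corrected reading = 980764.59 − (-0.169) = 980764.759 mGal
Free-air correction = 0.3086 × 466.0 = 143.81 mGal
Free-air anomaly = 980764.759 − 980652.83 + (143.81) = 255.739 mGal
Bouguer slab correction = 0.04193 × 2.11 × 466.0 = 41.23 mGal
Simple Bouguer anomaly = 255.739 − (41.23) = 214.509 mGal
Complete Bouguer anomaly = 214.509 + 3.39 = 217.899 mGal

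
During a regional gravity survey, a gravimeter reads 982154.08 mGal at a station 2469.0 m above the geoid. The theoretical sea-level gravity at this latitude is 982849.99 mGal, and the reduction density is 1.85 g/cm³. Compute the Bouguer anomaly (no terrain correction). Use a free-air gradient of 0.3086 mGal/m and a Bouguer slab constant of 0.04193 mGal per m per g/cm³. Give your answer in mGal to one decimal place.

-125.5

Free-air correction = 0.3086 × 2469.0 = 761.93 mGal
Free-air anomaly = 982154.08 − 982849.99 + (761.93) = 66.02 mGal
Bouguer slab correction = 0.04193 × 1.85 × 2469.0 = 191.52 mGal
Simple Bouguer anomaly = 66.02 − (191.52) = -125.50 mGal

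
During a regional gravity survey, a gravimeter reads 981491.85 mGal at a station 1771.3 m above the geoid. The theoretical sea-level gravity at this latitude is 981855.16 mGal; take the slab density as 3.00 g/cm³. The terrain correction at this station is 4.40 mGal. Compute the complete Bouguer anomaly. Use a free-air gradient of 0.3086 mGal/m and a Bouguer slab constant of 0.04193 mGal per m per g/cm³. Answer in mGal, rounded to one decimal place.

-35.1

Free-air correction = 0.3086 × 1771.3 = 546.62 mGal
Free-air anomaly = 981491.85 − 981855.16 + (546.62) = 183.31 mGal
Bouguer slab correction = 0.04193 × 3.00 × 1771.3 = 222.81 mGal
Simple Bouguer anomaly = 183.31 − (222.81) = -39.50 mGal
Complete Bouguer anomaly = -39.50 + 4.40 = -35.10 mGal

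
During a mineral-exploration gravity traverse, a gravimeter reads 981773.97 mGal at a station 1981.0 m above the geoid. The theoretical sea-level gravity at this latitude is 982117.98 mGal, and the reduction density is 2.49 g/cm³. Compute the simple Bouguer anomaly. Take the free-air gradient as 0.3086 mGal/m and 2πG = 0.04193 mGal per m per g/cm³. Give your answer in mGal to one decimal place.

60.5

Free-air correction = 0.3086 × 1981.0 = 611.34 mGal
Free-air anomaly = 981773.97 − 982117.98 + (611.34) = 267.33 mGal
Bouguer slab correction = 0.04193 × 2.49 × 1981.0 = 206.83 mGal
Simple Bouguer anomaly = 267.33 − (206.83) = 60.50 mGal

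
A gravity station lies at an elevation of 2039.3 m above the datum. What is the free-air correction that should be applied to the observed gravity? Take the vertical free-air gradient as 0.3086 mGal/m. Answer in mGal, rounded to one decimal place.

Free-air correction = 0.3086 × 2039.3 = 629.3 mGal

629.3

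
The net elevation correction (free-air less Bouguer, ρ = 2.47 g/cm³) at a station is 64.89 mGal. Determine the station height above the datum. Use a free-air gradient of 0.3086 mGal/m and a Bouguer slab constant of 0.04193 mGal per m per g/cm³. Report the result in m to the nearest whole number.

316

Combined gradient = 0.3086 − 0.04193 × 2.47 = 0.2050329 mGal/m
h = 64.89 / 0.2050329 = 316.49 m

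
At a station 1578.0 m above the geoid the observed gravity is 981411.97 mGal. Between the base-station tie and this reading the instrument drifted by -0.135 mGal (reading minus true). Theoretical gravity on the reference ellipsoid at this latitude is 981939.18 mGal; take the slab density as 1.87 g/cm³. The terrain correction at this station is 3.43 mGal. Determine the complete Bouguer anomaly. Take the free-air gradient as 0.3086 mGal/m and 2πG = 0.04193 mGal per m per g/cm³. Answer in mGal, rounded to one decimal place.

-160.4

Drift-corrected reading = 981411.97 − (-0.135) = 981412.105 mGal
Free-air correction = 0.3086 × 1578.0 = 486.97 mGal
Free-air anomaly = 981412.105 − 981939.18 + (486.97) = -40.105 mGal
Bouguer slab correction = 0.04193 × 1.87 × 1578.0 = 123.73 mGal
Simple Bouguer anomaly = -40.105 − (123.73) = -163.835 mGal
Complete Bouguer anomaly = -163.835 + 3.43 = -160.405 mGal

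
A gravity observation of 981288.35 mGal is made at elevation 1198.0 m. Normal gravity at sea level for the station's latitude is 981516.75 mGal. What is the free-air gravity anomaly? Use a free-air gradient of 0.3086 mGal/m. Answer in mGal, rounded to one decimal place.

Free-air correction = 0.3086 × 1198.0 = 369.70 mGal
Free-air anomaly = 981288.35 − 981516.75 + (369.70) = 141.30 mGal

141.3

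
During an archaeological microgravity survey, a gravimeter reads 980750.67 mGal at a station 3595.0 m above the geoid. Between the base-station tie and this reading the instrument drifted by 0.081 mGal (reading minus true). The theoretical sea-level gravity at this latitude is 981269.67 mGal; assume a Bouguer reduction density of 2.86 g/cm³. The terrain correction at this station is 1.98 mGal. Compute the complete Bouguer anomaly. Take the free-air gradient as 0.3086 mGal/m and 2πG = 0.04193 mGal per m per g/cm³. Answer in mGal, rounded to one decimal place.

161.2

Drift-corrected reading = 980750.67 − (0.081) = 980750.589 mGal
Free-air correction = 0.3086 × 3595.0 = 1109.42 mGal
Free-air anomaly = 980750.589 − 981269.67 + (1109.42) = 590.339 mGal
Bouguer slab correction = 0.04193 × 2.86 × 3595.0 = 431.11 mGal
Simple Bouguer anomaly = 590.339 − (431.11) = 159.229 mGal
Complete Bouguer anomaly = 159.229 + 1.98 = 161.209 mGal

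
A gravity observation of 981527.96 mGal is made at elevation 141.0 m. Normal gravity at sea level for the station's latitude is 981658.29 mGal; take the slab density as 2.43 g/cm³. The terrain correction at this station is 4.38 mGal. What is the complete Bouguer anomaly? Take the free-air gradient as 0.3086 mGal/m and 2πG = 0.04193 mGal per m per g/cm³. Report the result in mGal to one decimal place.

-96.8

Free-air correction = 0.3086 × 141.0 = 43.51 mGal
Free-air anomaly = 981527.96 − 981658.29 + (43.51) = -86.82 mGal
Bouguer slab correction = 0.04193 × 2.43 × 141.0 = 14.37 mGal
Simple Bouguer anomaly = -86.82 − (14.37) = -101.19 mGal
Complete Bouguer anomaly = -101.19 + 4.38 = -96.81 mGal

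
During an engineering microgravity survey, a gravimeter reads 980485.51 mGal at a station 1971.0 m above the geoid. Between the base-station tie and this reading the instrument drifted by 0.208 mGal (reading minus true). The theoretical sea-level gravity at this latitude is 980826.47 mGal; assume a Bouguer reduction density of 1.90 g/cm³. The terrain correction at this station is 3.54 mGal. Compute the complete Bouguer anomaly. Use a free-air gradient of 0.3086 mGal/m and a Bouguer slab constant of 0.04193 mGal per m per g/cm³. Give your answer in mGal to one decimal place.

113.6

Drift-corrected reading = 980485.51 − (0.208) = 980485.302 mGal
Free-air correction = 0.3086 × 1971.0 = 608.25 mGal
Free-air anomaly = 980485.302 − 980826.47 + (608.25) = 267.082 mGal
Bouguer slab correction = 0.04193 × 1.90 × 1971.0 = 157.02 mGal
Simple Bouguer anomaly = 267.082 − (157.02) = 110.062 mGal
Complete Bouguer anomaly = 110.062 + 3.54 = 113.602 mGal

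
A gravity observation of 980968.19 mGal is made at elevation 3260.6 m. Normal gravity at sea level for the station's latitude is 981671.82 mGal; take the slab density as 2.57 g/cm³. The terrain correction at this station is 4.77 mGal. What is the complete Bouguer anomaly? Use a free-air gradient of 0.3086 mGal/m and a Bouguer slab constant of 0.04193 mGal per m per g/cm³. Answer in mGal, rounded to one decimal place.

-44.0

Free-air correction = 0.3086 × 3260.6 = 1006.22 mGal
Free-air anomaly = 980968.19 − 981671.82 + (1006.22) = 302.59 mGal
Bouguer slab correction = 0.04193 × 2.57 × 3260.6 = 351.36 mGal
Simple Bouguer anomaly = 302.59 − (351.36) = -48.77 mGal
Complete Bouguer anomaly = -48.77 + 4.77 = -44.00 mGal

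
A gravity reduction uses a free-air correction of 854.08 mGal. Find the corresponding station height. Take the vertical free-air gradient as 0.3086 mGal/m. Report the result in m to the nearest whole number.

2768

h = 854.08 / 0.3086 = 2767.60 m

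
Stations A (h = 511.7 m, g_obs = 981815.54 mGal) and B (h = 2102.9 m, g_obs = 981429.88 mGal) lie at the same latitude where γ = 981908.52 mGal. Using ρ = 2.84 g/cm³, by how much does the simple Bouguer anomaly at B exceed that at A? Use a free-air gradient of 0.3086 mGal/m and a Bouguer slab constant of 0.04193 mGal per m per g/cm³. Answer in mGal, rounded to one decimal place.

Δg_SB(A) = 981815.54 − 981908.52 + 0.3086×511.7 − 0.04193×2.84×511.7 = 4.00 mGal
Δg_SB(B) = 981429.88 − 981908.52 + 0.3086×2102.9 − 0.04193×2.84×2102.9 = -80.10 mGal
Difference = -80.10 − (4.00) = -84.10 mGal

-84.1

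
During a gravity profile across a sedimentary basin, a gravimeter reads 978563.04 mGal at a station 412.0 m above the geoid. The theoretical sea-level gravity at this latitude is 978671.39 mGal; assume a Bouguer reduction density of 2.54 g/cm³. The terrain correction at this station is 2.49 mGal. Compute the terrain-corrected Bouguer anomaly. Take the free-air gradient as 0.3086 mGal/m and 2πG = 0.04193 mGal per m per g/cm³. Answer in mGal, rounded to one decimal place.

Free-air correction = 0.3086 × 412.0 = 127.14 mGal
Free-air anomaly = 978563.04 − 978671.39 + (127.14) = 18.79 mGal
Bouguer slab correction = 0.04193 × 2.54 × 412.0 = 43.88 mGal
Simple Bouguer anomaly = 18.79 − (43.88) = -25.09 mGal
Complete Bouguer anomaly = -25.09 + 2.49 = -22.60 mGal

-22.6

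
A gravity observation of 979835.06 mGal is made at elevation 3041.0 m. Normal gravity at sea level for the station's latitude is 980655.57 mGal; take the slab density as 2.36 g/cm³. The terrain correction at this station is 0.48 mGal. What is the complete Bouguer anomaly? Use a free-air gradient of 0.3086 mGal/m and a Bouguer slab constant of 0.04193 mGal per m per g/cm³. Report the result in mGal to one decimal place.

-182.5

Free-air correction = 0.3086 × 3041.0 = 938.45 mGal
Free-air anomaly = 979835.06 − 980655.57 + (938.45) = 117.94 mGal
Bouguer slab correction = 0.04193 × 2.36 × 3041.0 = 300.92 mGal
Simple Bouguer anomaly = 117.94 − (300.92) = -182.98 mGal
Complete Bouguer anomaly = -182.98 + 0.48 = -182.50 mGal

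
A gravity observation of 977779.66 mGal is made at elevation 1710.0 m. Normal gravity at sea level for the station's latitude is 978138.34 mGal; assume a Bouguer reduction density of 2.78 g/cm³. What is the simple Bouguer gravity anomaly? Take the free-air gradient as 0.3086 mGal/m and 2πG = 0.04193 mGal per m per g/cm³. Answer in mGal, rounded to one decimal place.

Free-air correction = 0.3086 × 1710.0 = 527.71 mGal
Free-air anomaly = 977779.66 − 978138.34 + (527.71) = 169.03 mGal
Bouguer slab correction = 0.04193 × 2.78 × 1710.0 = 199.33 mGal
Simple Bouguer anomaly = 169.03 − (199.33) = -30.30 mGal

-30.3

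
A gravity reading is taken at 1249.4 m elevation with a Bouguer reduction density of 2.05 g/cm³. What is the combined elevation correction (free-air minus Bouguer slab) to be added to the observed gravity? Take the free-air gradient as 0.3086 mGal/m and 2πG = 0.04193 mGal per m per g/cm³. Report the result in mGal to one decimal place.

278.2

Combined gradient = 0.3086 − 0.04193 × 2.05 = 0.2226435 mGal/m
Combined elevation correction = 0.2226435 × 1249.4 = 278.2 mGal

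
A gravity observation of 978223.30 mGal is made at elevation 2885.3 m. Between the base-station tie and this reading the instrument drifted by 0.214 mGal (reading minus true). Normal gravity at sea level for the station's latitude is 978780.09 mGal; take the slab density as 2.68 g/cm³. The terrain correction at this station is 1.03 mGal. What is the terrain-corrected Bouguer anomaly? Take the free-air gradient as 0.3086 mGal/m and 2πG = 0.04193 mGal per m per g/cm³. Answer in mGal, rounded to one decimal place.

Drift-corrected reading = 978223.30 − (0.214) = 978223.086 mGal
Free-air correction = 0.3086 × 2885.3 = 890.40 mGal
Free-air anomaly = 978223.086 − 978780.09 + (890.40) = 333.396 mGal
Bouguer slab correction = 0.04193 × 2.68 × 2885.3 = 324.23 mGal
Simple Bouguer anomaly = 333.396 − (324.23) = 9.166 mGal
Complete Bouguer anomaly = 9.166 + 1.03 = 10.196 mGal

10.2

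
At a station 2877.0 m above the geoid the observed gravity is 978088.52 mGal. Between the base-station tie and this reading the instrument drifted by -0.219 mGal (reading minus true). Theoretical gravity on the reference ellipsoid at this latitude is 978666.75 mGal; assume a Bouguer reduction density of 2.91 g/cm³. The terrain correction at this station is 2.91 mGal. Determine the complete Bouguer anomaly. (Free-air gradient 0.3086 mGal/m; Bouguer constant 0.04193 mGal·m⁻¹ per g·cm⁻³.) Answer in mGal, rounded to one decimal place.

-38.3

Drift-corrected reading = 978088.52 − (-0.219) = 978088.739 mGal
Free-air correction = 0.3086 × 2877.0 = 887.84 mGal
Free-air anomaly = 978088.739 − 978666.75 + (887.84) = 309.829 mGal
Bouguer slab correction = 0.04193 × 2.91 × 2877.0 = 351.04 mGal
Simple Bouguer anomaly = 309.829 − (351.04) = -41.211 mGal
Complete Bouguer anomaly = -41.211 + 2.91 = -38.301 mGal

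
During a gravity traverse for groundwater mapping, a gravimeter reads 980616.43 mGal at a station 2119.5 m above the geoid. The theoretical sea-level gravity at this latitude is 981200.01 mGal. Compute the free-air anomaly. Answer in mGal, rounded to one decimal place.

Free-air correction = 0.3086 × 2119.5 = 654.08 mGal
Free-air anomaly = 980616.43 − 981200.01 + (654.08) = 70.50 mGal

70.5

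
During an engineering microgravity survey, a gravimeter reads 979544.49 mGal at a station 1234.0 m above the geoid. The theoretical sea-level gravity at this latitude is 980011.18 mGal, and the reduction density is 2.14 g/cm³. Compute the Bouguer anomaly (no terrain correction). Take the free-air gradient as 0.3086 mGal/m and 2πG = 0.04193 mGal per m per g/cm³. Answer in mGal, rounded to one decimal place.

-196.6

Free-air correction = 0.3086 × 1234.0 = 380.81 mGal
Free-air anomaly = 979544.49 − 980011.18 + (380.81) = -85.88 mGal
Bouguer slab correction = 0.04193 × 2.14 × 1234.0 = 110.73 mGal
Simple Bouguer anomaly = -85.88 − (110.73) = -196.61 mGal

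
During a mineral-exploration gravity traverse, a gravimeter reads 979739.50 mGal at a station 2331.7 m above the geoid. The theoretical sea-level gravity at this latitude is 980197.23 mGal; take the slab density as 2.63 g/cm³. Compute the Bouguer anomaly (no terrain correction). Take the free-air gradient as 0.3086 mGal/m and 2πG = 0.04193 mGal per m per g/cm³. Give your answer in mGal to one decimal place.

4.7

Free-air correction = 0.3086 × 2331.7 = 719.56 mGal
Free-air anomaly = 979739.50 − 980197.23 + (719.56) = 261.83 mGal
Bouguer slab correction = 0.04193 × 2.63 × 2331.7 = 257.13 mGal
Simple Bouguer anomaly = 261.83 − (257.13) = 4.70 mGal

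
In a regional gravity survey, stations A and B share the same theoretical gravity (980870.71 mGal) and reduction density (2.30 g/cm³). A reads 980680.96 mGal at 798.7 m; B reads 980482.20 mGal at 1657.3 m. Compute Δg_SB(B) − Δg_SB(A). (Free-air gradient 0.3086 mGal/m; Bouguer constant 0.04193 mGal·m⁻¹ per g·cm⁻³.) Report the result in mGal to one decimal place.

Δg_SB(A) = 980680.96 − 980870.71 + 0.3086×798.7 − 0.04193×2.30×798.7 = -20.30 mGal
Δg_SB(B) = 980482.20 − 980870.71 + 0.3086×1657.3 − 0.04193×2.30×1657.3 = -36.90 mGal
Difference = -36.90 − (-20.30) = -16.60 mGal

-16.6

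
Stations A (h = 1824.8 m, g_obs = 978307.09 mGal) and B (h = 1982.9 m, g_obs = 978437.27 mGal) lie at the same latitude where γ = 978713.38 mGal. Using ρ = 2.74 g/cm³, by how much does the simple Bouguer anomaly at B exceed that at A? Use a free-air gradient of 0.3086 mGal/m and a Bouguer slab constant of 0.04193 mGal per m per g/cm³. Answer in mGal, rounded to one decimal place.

Δg_SB(A) = 978307.09 − 978713.38 + 0.3086×1824.8 − 0.04193×2.74×1824.8 = -52.80 mGal
Δg_SB(B) = 978437.27 − 978713.38 + 0.3086×1982.9 − 0.04193×2.74×1982.9 = 108.00 mGal
Difference = 108.00 − (-52.80) = 160.80 mGal

160.8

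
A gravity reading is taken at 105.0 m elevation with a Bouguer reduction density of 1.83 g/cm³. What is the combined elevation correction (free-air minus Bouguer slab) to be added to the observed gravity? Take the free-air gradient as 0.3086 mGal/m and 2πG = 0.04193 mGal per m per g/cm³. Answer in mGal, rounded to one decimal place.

Combined gradient = 0.3086 − 0.04193 × 1.83 = 0.2318681 mGal/m
Combined elevation correction = 0.2318681 × 105.0 = 24.3 mGal

24.3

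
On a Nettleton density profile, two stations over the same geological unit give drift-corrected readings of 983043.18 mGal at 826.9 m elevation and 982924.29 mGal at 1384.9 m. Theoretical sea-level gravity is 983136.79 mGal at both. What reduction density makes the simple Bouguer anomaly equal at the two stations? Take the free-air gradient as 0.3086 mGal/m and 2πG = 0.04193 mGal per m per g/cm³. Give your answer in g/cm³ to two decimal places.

Δg_obs = 982924.29 − 983043.18 = -118.89 mGal over Δh = 1384.9 − 826.9 = 558.0 m
Equal Bouguer anomalies ⇒ Δg_obs + (0.3086 − 0.04193ρ)·Δh = 0
0.3086 − 0.04193ρ = −Δg_obs/Δh = 0.21306
ρ = (0.3086 − 0.21306) / 0.04193 = 2.28 g/cm³

2.28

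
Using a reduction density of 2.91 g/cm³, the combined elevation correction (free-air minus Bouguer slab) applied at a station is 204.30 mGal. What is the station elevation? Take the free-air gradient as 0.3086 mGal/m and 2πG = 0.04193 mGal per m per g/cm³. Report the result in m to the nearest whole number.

Combined gradient = 0.3086 − 0.04193 × 2.91 = 0.1865837 mGal/m
h = 204.30 / 0.1865837 = 1094.95 m

1095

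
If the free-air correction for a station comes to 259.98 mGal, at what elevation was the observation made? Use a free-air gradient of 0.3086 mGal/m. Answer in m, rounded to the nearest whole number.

h = 259.98 / 0.3086 = 842.45 m

842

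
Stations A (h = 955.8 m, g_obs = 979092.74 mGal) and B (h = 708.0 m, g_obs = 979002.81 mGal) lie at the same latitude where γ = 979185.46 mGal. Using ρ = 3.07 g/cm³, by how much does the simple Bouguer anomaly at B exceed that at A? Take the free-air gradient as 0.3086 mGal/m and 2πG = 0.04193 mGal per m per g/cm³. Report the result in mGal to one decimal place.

Δg_SB(A) = 979092.74 − 979185.46 + 0.3086×955.8 − 0.04193×3.07×955.8 = 79.20 mGal
Δg_SB(B) = 979002.81 − 979185.46 + 0.3086×708.0 − 0.04193×3.07×708.0 = -55.30 mGal
Difference = -55.30 − (79.20) = -134.50 mGal

-134.5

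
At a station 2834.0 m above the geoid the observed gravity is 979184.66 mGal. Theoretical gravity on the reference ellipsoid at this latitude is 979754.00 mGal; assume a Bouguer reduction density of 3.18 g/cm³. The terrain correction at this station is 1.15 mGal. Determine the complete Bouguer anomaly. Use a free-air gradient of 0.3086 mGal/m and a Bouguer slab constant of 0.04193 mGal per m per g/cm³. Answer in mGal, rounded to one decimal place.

-71.5

Free-air correction = 0.3086 × 2834.0 = 874.57 mGal
Free-air anomaly = 979184.66 − 979754.00 + (874.57) = 305.23 mGal
Bouguer slab correction = 0.04193 × 3.18 × 2834.0 = 377.88 mGal
Simple Bouguer anomaly = 305.23 − (377.88) = -72.65 mGal
Complete Bouguer anomaly = -72.65 + 1.15 = -71.50 mGal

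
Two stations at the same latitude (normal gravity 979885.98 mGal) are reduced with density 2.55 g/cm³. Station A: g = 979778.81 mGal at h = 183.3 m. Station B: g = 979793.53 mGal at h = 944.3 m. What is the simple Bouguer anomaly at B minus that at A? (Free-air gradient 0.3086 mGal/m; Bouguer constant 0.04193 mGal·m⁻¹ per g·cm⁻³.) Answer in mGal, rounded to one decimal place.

168.2

Δg_SB(A) = 979778.81 − 979885.98 + 0.3086×183.3 − 0.04193×2.55×183.3 = -70.20 mGal
Δg_SB(B) = 979793.53 − 979885.98 + 0.3086×944.3 − 0.04193×2.55×944.3 = 98.00 mGal
Difference = 98.00 − (-70.20) = 168.20 mGal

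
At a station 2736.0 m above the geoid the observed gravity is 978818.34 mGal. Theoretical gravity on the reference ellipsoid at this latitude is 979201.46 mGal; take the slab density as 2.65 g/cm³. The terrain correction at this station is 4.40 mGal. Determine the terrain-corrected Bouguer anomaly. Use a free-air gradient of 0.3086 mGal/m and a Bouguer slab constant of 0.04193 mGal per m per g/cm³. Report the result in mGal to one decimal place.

161.6

Free-air correction = 0.3086 × 2736.0 = 844.33 mGal
Free-air anomaly = 978818.34 − 979201.46 + (844.33) = 461.21 mGal
Bouguer slab correction = 0.04193 × 2.65 × 2736.0 = 304.01 mGal
Simple Bouguer anomaly = 461.21 − (304.01) = 157.20 mGal
Complete Bouguer anomaly = 157.20 + 4.40 = 161.60 mGal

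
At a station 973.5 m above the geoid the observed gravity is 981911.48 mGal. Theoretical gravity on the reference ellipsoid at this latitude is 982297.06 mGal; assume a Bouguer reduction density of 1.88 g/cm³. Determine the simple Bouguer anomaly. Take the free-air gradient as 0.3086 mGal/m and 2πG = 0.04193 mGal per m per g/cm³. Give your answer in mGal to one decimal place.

-161.9

Free-air correction = 0.3086 × 973.5 = 300.42 mGal
Free-air anomaly = 981911.48 − 982297.06 + (300.42) = -85.16 mGal
Bouguer slab correction = 0.04193 × 1.88 × 973.5 = 76.74 mGal
Simple Bouguer anomaly = -85.16 − (76.74) = -161.90 mGal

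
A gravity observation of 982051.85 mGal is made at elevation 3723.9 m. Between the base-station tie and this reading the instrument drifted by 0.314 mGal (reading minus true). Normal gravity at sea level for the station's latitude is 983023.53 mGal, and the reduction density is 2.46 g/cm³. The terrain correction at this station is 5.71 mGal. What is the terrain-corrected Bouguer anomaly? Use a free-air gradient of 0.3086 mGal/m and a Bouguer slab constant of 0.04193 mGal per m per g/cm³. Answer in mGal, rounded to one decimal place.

-201.2

Drift-corrected reading = 982051.85 − (0.314) = 982051.536 mGal
Free-air correction = 0.3086 × 3723.9 = 1149.20 mGal
Free-air anomaly = 982051.536 − 983023.53 + (1149.20) = 177.206 mGal
Bouguer slab correction = 0.04193 × 2.46 × 3723.9 = 384.11 mGal
Simple Bouguer anomaly = 177.206 − (384.11) = -206.904 mGal
Complete Bouguer anomaly = -206.904 + 5.71 = -201.194 mGal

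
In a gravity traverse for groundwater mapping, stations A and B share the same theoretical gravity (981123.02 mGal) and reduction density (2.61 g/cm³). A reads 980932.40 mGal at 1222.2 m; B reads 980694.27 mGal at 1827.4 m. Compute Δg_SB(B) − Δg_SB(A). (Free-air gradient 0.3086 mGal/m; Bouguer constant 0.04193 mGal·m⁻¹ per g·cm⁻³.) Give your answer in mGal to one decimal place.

-117.6

Δg_SB(A) = 980932.40 − 981123.02 + 0.3086×1222.2 − 0.04193×2.61×1222.2 = 52.80 mGal
Δg_SB(B) = 980694.27 − 981123.02 + 0.3086×1827.4 − 0.04193×2.61×1827.4 = -64.80 mGal
Difference = -64.80 − (52.80) = -117.60 mGal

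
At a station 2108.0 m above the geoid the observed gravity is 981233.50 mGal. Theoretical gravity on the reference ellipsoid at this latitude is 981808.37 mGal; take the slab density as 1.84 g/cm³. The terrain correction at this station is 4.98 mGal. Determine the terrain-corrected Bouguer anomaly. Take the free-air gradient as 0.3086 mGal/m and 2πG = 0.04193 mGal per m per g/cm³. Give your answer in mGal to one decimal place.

-82.0

Free-air correction = 0.3086 × 2108.0 = 650.53 mGal
Free-air anomaly = 981233.50 − 981808.37 + (650.53) = 75.66 mGal
Bouguer slab correction = 0.04193 × 1.84 × 2108.0 = 162.63 mGal
Simple Bouguer anomaly = 75.66 − (162.63) = -86.97 mGal
Complete Bouguer anomaly = -86.97 + 4.98 = -81.99 mGal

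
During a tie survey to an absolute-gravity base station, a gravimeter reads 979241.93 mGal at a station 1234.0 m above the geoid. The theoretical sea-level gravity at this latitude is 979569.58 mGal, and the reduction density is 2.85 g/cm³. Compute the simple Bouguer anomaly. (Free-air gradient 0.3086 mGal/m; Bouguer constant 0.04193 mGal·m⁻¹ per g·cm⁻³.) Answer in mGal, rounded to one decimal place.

-94.3

Free-air correction = 0.3086 × 1234.0 = 380.81 mGal
Free-air anomaly = 979241.93 − 979569.58 + (380.81) = 53.16 mGal
Bouguer slab correction = 0.04193 × 2.85 × 1234.0 = 147.46 mGal
Simple Bouguer anomaly = 53.16 − (147.46) = -94.30 mGal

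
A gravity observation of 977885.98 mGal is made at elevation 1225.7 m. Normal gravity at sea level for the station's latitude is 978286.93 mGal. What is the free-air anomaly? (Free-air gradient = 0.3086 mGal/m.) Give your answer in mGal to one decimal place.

Free-air correction = 0.3086 × 1225.7 = 378.25 mGal
Free-air anomaly = 977885.98 − 978286.93 + (378.25) = -22.70 mGal

-22.7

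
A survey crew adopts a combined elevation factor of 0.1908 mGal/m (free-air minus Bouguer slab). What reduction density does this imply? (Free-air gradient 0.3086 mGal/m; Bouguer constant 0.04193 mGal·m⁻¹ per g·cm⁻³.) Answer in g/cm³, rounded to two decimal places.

2.81

0.1908 = 0.3086 − 0.04193 × ρ
ρ = (0.3086 − 0.1908) / 0.04193 = 2.81 g/cm³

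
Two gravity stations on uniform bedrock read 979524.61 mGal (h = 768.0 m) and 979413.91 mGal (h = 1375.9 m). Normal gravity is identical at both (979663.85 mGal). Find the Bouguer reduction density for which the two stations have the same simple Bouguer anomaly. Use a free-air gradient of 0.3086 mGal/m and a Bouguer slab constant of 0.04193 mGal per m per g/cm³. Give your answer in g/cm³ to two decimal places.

Δg_obs = 979413.91 − 979524.61 = -110.70 mGal over Δh = 1375.9 − 768.0 = 607.9 m
Equal Bouguer anomalies ⇒ Δg_obs + (0.3086 − 0.04193ρ)·Δh = 0
0.3086 − 0.04193ρ = −Δg_obs/Δh = 0.18210
ρ = (0.3086 − 0.18210) / 0.04193 = 3.02 g/cm³

3.02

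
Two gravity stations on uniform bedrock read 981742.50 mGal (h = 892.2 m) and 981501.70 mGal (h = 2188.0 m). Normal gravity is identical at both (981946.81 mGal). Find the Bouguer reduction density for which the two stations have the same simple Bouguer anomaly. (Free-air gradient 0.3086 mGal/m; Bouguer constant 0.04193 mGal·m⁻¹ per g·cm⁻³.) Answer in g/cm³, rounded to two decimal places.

Δg_obs = 981501.70 − 981742.50 = -240.80 mGal over Δh = 2188.0 − 892.2 = 1295.8 m
Equal Bouguer anomalies ⇒ Δg_obs + (0.3086 − 0.04193ρ)·Δh = 0
0.3086 − 0.04193ρ = −Δg_obs/Δh = 0.18583
ρ = (0.3086 − 0.18583) / 0.04193 = 2.93 g/cm³

2.93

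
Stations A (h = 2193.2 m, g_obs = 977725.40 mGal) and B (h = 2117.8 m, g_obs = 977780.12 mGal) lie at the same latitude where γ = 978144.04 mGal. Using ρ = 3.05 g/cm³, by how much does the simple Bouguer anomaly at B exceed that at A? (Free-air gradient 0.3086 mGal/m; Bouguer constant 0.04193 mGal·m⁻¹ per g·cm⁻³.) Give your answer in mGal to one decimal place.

Δg_SB(A) = 977725.40 − 978144.04 + 0.3086×2193.2 − 0.04193×3.05×2193.2 = -22.30 mGal
Δg_SB(B) = 977780.12 − 978144.04 + 0.3086×2117.8 − 0.04193×3.05×2117.8 = 18.80 mGal
Difference = 18.80 − (-22.30) = 41.10 mGal

41.1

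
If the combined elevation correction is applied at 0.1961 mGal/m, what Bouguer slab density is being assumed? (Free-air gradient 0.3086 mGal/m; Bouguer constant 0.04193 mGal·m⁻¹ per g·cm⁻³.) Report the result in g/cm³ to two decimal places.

0.1961 = 0.3086 − 0.04193 × ρ
ρ = (0.3086 − 0.1961) / 0.04193 = 2.68 g/cm³

2.68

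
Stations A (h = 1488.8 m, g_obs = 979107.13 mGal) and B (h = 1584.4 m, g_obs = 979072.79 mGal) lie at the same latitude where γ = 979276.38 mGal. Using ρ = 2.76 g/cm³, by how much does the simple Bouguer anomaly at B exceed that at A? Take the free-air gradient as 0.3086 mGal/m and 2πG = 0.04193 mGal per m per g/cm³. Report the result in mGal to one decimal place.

-15.9

Δg_SB(A) = 979107.13 − 979276.38 + 0.3086×1488.8 − 0.04193×2.76×1488.8 = 117.90 mGal
Δg_SB(B) = 979072.79 − 979276.38 + 0.3086×1584.4 − 0.04193×2.76×1584.4 = 102.00 mGal
Difference = 102.00 − (117.90) = -15.90 mGal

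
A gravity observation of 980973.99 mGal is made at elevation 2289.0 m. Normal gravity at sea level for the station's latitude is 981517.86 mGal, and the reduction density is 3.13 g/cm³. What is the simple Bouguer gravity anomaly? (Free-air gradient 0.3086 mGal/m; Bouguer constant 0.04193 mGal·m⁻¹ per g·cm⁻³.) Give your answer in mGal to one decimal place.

Free-air correction = 0.3086 × 2289.0 = 706.39 mGal
Free-air anomaly = 980973.99 − 981517.86 + (706.39) = 162.52 mGal
Bouguer slab correction = 0.04193 × 3.13 × 2289.0 = 300.41 mGal
Simple Bouguer anomaly = 162.52 − (300.41) = -137.89 mGal

-137.9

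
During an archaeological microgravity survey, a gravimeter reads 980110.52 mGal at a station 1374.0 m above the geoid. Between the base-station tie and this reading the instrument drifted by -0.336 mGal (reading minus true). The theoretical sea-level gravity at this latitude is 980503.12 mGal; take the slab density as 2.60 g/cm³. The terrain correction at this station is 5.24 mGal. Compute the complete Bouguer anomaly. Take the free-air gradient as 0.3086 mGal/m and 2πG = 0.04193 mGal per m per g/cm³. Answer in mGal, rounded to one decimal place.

Drift-corrected reading = 980110.52 − (-0.336) = 980110.856 mGal
Free-air correction = 0.3086 × 1374.0 = 424.02 mGal
Free-air anomaly = 980110.856 − 980503.12 + (424.02) = 31.756 mGal
Bouguer slab correction = 0.04193 × 2.60 × 1374.0 = 149.79 mGal
Simple Bouguer anomaly = 31.756 − (149.79) = -118.034 mGal
Complete Bouguer anomaly = -118.034 + 5.24 = -112.794 mGal

-112.8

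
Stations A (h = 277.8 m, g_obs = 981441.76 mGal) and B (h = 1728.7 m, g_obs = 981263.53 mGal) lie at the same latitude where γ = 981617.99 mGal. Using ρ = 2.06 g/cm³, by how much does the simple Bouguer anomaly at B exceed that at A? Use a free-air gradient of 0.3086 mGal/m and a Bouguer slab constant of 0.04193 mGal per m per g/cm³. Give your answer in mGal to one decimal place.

144.2

Δg_SB(A) = 981441.76 − 981617.99 + 0.3086×277.8 − 0.04193×2.06×277.8 = -114.50 mGal
Δg_SB(B) = 981263.53 − 981617.99 + 0.3086×1728.7 − 0.04193×2.06×1728.7 = 29.70 mGal
Difference = 29.70 − (-114.50) = 144.20 mGal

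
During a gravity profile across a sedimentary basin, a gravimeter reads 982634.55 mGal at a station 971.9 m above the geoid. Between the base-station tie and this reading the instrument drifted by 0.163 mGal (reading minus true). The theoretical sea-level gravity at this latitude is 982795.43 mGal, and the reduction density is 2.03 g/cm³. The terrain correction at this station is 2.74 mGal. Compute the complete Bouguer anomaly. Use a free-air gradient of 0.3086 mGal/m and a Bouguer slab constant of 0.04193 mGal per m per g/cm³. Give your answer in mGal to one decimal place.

58.9

Drift-corrected reading = 982634.55 − (0.163) = 982634.387 mGal
Free-air correction = 0.3086 × 971.9 = 299.93 mGal
Free-air anomaly = 982634.387 − 982795.43 + (299.93) = 138.887 mGal
Bouguer slab correction = 0.04193 × 2.03 × 971.9 = 82.73 mGal
Simple Bouguer anomaly = 138.887 − (82.73) = 56.157 mGal
Complete Bouguer anomaly = 56.157 + 2.74 = 58.897 mGal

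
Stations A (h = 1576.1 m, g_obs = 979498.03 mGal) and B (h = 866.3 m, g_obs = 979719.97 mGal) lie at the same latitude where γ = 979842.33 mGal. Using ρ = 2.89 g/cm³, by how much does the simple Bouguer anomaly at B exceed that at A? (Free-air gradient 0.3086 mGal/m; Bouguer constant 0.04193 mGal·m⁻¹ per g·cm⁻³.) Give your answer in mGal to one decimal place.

Δg_SB(A) = 979498.03 − 979842.33 + 0.3086×1576.1 − 0.04193×2.89×1576.1 = -48.90 mGal
Δg_SB(B) = 979719.97 − 979842.33 + 0.3086×866.3 − 0.04193×2.89×866.3 = 40.00 mGal
Difference = 40.00 − (-48.90) = 88.90 mGal

88.9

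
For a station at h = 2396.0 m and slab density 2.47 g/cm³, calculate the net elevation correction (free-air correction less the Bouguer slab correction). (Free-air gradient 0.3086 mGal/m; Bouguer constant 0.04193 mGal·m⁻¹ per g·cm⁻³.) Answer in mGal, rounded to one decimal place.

Combined gradient = 0.3086 − 0.04193 × 2.47 = 0.2050329 mGal/m
Combined elevation correction = 0.2050329 × 2396.0 = 491.3 mGal

491.3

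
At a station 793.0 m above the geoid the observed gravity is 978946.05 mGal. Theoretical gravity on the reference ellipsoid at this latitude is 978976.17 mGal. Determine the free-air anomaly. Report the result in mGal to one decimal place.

Free-air correction = 0.3086 × 793.0 = 244.72 mGal
Free-air anomaly = 978946.05 − 978976.17 + (244.72) = 214.60 mGal

214.6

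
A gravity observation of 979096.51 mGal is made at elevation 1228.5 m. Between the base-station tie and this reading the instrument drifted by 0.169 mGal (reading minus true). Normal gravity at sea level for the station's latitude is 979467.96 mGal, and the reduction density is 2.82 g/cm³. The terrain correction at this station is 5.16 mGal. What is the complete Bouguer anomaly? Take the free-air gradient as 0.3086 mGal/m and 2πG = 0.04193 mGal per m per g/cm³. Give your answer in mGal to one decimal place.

-132.6

Drift-corrected reading = 979096.51 − (0.169) = 979096.341 mGal
Free-air correction = 0.3086 × 1228.5 = 379.12 mGal
Free-air anomaly = 979096.341 − 979467.96 + (379.12) = 7.501 mGal
Bouguer slab correction = 0.04193 × 2.82 × 1228.5 = 145.26 mGal
Simple Bouguer anomaly = 7.501 − (145.26) = -137.759 mGal
Complete Bouguer anomaly = -137.759 + 5.16 = -132.599 mGal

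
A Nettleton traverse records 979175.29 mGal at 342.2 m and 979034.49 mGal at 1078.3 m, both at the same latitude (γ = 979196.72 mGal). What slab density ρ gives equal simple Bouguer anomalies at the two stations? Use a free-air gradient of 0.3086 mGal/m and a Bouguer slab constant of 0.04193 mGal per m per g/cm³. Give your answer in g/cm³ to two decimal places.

Δg_obs = 979034.49 − 979175.29 = -140.80 mGal over Δh = 1078.3 − 342.2 = 736.1 m
Equal Bouguer anomalies ⇒ Δg_obs + (0.3086 − 0.04193ρ)·Δh = 0
0.3086 − 0.04193ρ = −Δg_obs/Δh = 0.19128
ρ = (0.3086 − 0.19128) / 0.04193 = 2.80 g/cm³

2.80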